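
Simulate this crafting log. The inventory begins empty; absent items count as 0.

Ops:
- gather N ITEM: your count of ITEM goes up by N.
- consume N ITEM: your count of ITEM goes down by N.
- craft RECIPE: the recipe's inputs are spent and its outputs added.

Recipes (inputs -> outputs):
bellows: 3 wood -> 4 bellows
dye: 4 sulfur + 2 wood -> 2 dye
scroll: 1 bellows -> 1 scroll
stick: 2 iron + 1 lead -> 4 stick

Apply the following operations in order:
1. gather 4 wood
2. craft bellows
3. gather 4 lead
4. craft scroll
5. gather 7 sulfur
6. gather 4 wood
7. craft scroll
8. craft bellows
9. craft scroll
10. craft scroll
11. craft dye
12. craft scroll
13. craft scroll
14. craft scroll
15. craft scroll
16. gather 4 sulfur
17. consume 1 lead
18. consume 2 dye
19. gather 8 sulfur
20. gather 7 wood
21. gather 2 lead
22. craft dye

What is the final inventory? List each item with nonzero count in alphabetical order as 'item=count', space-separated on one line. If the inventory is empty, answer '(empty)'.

After 1 (gather 4 wood): wood=4
After 2 (craft bellows): bellows=4 wood=1
After 3 (gather 4 lead): bellows=4 lead=4 wood=1
After 4 (craft scroll): bellows=3 lead=4 scroll=1 wood=1
After 5 (gather 7 sulfur): bellows=3 lead=4 scroll=1 sulfur=7 wood=1
After 6 (gather 4 wood): bellows=3 lead=4 scroll=1 sulfur=7 wood=5
After 7 (craft scroll): bellows=2 lead=4 scroll=2 sulfur=7 wood=5
After 8 (craft bellows): bellows=6 lead=4 scroll=2 sulfur=7 wood=2
After 9 (craft scroll): bellows=5 lead=4 scroll=3 sulfur=7 wood=2
After 10 (craft scroll): bellows=4 lead=4 scroll=4 sulfur=7 wood=2
After 11 (craft dye): bellows=4 dye=2 lead=4 scroll=4 sulfur=3
After 12 (craft scroll): bellows=3 dye=2 lead=4 scroll=5 sulfur=3
After 13 (craft scroll): bellows=2 dye=2 lead=4 scroll=6 sulfur=3
After 14 (craft scroll): bellows=1 dye=2 lead=4 scroll=7 sulfur=3
After 15 (craft scroll): dye=2 lead=4 scroll=8 sulfur=3
After 16 (gather 4 sulfur): dye=2 lead=4 scroll=8 sulfur=7
After 17 (consume 1 lead): dye=2 lead=3 scroll=8 sulfur=7
After 18 (consume 2 dye): lead=3 scroll=8 sulfur=7
After 19 (gather 8 sulfur): lead=3 scroll=8 sulfur=15
After 20 (gather 7 wood): lead=3 scroll=8 sulfur=15 wood=7
After 21 (gather 2 lead): lead=5 scroll=8 sulfur=15 wood=7
After 22 (craft dye): dye=2 lead=5 scroll=8 sulfur=11 wood=5

Answer: dye=2 lead=5 scroll=8 sulfur=11 wood=5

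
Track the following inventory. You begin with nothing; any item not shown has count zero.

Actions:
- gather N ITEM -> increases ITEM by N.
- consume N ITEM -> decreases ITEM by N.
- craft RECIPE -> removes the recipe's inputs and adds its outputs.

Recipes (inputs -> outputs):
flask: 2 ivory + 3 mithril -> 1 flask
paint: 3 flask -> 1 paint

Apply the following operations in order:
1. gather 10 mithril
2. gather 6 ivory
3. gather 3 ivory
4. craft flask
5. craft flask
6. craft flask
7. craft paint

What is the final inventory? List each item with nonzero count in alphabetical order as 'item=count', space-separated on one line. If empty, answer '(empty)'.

Answer: ivory=3 mithril=1 paint=1

Derivation:
After 1 (gather 10 mithril): mithril=10
After 2 (gather 6 ivory): ivory=6 mithril=10
After 3 (gather 3 ivory): ivory=9 mithril=10
After 4 (craft flask): flask=1 ivory=7 mithril=7
After 5 (craft flask): flask=2 ivory=5 mithril=4
After 6 (craft flask): flask=3 ivory=3 mithril=1
After 7 (craft paint): ivory=3 mithril=1 paint=1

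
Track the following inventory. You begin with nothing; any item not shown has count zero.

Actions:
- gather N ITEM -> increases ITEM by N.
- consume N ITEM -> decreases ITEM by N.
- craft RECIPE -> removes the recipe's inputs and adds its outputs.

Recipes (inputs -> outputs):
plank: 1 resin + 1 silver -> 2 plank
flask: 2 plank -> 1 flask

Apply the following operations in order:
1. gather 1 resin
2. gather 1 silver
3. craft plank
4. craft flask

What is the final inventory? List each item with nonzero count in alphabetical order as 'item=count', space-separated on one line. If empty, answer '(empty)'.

After 1 (gather 1 resin): resin=1
After 2 (gather 1 silver): resin=1 silver=1
After 3 (craft plank): plank=2
After 4 (craft flask): flask=1

Answer: flask=1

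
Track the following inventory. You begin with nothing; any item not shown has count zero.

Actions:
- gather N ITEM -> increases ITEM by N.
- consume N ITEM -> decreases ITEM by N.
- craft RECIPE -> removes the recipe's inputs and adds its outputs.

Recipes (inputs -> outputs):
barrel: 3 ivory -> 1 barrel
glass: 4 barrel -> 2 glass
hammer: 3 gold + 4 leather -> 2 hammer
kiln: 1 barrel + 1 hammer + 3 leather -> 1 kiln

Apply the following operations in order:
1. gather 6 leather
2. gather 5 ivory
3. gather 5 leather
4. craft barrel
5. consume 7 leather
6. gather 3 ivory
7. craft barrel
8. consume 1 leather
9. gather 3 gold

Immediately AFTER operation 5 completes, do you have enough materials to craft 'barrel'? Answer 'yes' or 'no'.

Answer: no

Derivation:
After 1 (gather 6 leather): leather=6
After 2 (gather 5 ivory): ivory=5 leather=6
After 3 (gather 5 leather): ivory=5 leather=11
After 4 (craft barrel): barrel=1 ivory=2 leather=11
After 5 (consume 7 leather): barrel=1 ivory=2 leather=4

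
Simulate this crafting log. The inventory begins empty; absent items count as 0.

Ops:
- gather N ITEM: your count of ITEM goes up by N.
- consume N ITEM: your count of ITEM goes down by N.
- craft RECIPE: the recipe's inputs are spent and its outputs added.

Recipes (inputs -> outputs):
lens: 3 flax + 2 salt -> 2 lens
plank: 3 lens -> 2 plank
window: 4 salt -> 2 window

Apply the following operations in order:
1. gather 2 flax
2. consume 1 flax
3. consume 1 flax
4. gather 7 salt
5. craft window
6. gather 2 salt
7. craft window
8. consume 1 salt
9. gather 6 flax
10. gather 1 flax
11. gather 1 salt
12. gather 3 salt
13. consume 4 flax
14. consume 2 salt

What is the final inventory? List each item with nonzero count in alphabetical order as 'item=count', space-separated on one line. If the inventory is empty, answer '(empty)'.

Answer: flax=3 salt=2 window=4

Derivation:
After 1 (gather 2 flax): flax=2
After 2 (consume 1 flax): flax=1
After 3 (consume 1 flax): (empty)
After 4 (gather 7 salt): salt=7
After 5 (craft window): salt=3 window=2
After 6 (gather 2 salt): salt=5 window=2
After 7 (craft window): salt=1 window=4
After 8 (consume 1 salt): window=4
After 9 (gather 6 flax): flax=6 window=4
After 10 (gather 1 flax): flax=7 window=4
After 11 (gather 1 salt): flax=7 salt=1 window=4
After 12 (gather 3 salt): flax=7 salt=4 window=4
After 13 (consume 4 flax): flax=3 salt=4 window=4
After 14 (consume 2 salt): flax=3 salt=2 window=4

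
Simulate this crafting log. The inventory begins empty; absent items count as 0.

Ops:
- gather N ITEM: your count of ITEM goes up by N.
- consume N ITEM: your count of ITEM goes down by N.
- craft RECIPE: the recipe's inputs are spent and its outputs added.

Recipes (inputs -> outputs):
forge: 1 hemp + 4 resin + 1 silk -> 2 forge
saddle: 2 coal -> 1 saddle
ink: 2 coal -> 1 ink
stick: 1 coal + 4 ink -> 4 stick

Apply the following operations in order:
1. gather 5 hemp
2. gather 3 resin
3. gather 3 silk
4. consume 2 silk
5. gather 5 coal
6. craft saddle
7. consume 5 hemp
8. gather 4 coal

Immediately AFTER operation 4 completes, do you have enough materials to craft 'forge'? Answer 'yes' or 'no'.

Answer: no

Derivation:
After 1 (gather 5 hemp): hemp=5
After 2 (gather 3 resin): hemp=5 resin=3
After 3 (gather 3 silk): hemp=5 resin=3 silk=3
After 4 (consume 2 silk): hemp=5 resin=3 silk=1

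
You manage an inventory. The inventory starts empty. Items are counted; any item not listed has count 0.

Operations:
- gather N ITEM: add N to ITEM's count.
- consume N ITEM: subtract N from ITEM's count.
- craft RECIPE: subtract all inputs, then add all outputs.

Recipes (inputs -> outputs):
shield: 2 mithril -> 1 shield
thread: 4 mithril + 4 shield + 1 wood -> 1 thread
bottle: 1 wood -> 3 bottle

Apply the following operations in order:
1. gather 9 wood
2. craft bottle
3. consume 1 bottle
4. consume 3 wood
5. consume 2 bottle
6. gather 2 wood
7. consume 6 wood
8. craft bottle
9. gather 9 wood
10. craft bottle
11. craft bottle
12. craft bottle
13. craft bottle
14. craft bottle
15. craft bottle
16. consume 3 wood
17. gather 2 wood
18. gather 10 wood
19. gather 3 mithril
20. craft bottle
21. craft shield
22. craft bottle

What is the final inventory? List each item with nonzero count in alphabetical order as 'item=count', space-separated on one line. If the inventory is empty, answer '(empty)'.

Answer: bottle=27 mithril=1 shield=1 wood=10

Derivation:
After 1 (gather 9 wood): wood=9
After 2 (craft bottle): bottle=3 wood=8
After 3 (consume 1 bottle): bottle=2 wood=8
After 4 (consume 3 wood): bottle=2 wood=5
After 5 (consume 2 bottle): wood=5
After 6 (gather 2 wood): wood=7
After 7 (consume 6 wood): wood=1
After 8 (craft bottle): bottle=3
After 9 (gather 9 wood): bottle=3 wood=9
After 10 (craft bottle): bottle=6 wood=8
After 11 (craft bottle): bottle=9 wood=7
After 12 (craft bottle): bottle=12 wood=6
After 13 (craft bottle): bottle=15 wood=5
After 14 (craft bottle): bottle=18 wood=4
After 15 (craft bottle): bottle=21 wood=3
After 16 (consume 3 wood): bottle=21
After 17 (gather 2 wood): bottle=21 wood=2
After 18 (gather 10 wood): bottle=21 wood=12
After 19 (gather 3 mithril): bottle=21 mithril=3 wood=12
After 20 (craft bottle): bottle=24 mithril=3 wood=11
After 21 (craft shield): bottle=24 mithril=1 shield=1 wood=11
After 22 (craft bottle): bottle=27 mithril=1 shield=1 wood=10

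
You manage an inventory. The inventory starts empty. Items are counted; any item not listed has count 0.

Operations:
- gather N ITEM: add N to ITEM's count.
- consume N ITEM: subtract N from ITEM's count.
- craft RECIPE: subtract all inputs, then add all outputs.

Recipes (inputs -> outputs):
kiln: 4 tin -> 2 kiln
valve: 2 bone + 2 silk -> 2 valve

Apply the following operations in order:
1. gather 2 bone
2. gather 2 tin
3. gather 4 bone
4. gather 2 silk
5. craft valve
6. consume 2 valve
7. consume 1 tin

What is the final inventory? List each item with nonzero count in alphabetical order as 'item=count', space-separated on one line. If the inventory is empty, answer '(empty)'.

After 1 (gather 2 bone): bone=2
After 2 (gather 2 tin): bone=2 tin=2
After 3 (gather 4 bone): bone=6 tin=2
After 4 (gather 2 silk): bone=6 silk=2 tin=2
After 5 (craft valve): bone=4 tin=2 valve=2
After 6 (consume 2 valve): bone=4 tin=2
After 7 (consume 1 tin): bone=4 tin=1

Answer: bone=4 tin=1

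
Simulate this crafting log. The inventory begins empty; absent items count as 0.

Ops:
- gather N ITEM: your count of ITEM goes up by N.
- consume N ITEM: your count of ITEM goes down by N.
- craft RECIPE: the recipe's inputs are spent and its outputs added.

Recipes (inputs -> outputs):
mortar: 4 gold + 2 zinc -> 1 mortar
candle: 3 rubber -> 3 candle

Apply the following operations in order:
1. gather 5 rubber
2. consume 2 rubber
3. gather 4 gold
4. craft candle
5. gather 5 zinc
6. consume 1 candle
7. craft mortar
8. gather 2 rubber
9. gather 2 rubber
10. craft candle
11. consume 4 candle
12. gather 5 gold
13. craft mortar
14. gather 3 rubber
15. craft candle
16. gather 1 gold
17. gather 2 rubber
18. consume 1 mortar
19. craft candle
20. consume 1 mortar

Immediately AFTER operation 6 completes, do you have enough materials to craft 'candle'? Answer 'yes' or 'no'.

After 1 (gather 5 rubber): rubber=5
After 2 (consume 2 rubber): rubber=3
After 3 (gather 4 gold): gold=4 rubber=3
After 4 (craft candle): candle=3 gold=4
After 5 (gather 5 zinc): candle=3 gold=4 zinc=5
After 6 (consume 1 candle): candle=2 gold=4 zinc=5

Answer: no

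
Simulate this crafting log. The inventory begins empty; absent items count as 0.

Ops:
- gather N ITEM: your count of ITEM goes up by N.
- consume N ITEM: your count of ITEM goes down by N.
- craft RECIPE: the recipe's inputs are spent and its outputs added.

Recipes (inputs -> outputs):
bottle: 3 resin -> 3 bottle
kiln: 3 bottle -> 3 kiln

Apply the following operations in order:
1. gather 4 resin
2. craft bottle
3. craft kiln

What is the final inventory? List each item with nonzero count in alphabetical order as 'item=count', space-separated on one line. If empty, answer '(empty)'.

After 1 (gather 4 resin): resin=4
After 2 (craft bottle): bottle=3 resin=1
After 3 (craft kiln): kiln=3 resin=1

Answer: kiln=3 resin=1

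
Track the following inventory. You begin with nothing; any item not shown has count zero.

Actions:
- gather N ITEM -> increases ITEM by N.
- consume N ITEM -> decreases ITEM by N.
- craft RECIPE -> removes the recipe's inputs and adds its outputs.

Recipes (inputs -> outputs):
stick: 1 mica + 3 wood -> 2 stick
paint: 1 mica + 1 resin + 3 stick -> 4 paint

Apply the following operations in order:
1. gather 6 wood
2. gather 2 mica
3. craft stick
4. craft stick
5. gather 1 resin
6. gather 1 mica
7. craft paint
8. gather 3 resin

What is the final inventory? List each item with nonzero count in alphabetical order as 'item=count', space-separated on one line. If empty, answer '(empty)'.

Answer: paint=4 resin=3 stick=1

Derivation:
After 1 (gather 6 wood): wood=6
After 2 (gather 2 mica): mica=2 wood=6
After 3 (craft stick): mica=1 stick=2 wood=3
After 4 (craft stick): stick=4
After 5 (gather 1 resin): resin=1 stick=4
After 6 (gather 1 mica): mica=1 resin=1 stick=4
After 7 (craft paint): paint=4 stick=1
After 8 (gather 3 resin): paint=4 resin=3 stick=1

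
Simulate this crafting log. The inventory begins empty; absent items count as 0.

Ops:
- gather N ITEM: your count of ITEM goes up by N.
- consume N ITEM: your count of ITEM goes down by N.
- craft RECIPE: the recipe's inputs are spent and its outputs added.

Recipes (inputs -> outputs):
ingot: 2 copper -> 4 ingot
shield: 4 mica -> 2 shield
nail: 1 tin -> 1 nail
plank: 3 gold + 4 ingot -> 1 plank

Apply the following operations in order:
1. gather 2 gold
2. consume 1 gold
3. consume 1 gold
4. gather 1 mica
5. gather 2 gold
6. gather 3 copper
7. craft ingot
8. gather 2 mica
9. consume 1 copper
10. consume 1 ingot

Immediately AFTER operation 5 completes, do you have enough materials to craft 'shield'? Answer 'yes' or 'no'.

After 1 (gather 2 gold): gold=2
After 2 (consume 1 gold): gold=1
After 3 (consume 1 gold): (empty)
After 4 (gather 1 mica): mica=1
After 5 (gather 2 gold): gold=2 mica=1

Answer: no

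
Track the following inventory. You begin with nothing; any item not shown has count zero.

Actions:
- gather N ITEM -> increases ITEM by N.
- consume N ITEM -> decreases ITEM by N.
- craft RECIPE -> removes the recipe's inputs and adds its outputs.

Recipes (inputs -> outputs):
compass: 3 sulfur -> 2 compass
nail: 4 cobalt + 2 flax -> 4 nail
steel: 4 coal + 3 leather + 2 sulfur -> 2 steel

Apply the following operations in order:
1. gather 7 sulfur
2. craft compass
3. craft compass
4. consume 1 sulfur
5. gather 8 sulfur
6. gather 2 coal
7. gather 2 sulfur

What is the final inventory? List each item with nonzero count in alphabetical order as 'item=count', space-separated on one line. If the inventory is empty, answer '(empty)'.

Answer: coal=2 compass=4 sulfur=10

Derivation:
After 1 (gather 7 sulfur): sulfur=7
After 2 (craft compass): compass=2 sulfur=4
After 3 (craft compass): compass=4 sulfur=1
After 4 (consume 1 sulfur): compass=4
After 5 (gather 8 sulfur): compass=4 sulfur=8
After 6 (gather 2 coal): coal=2 compass=4 sulfur=8
After 7 (gather 2 sulfur): coal=2 compass=4 sulfur=10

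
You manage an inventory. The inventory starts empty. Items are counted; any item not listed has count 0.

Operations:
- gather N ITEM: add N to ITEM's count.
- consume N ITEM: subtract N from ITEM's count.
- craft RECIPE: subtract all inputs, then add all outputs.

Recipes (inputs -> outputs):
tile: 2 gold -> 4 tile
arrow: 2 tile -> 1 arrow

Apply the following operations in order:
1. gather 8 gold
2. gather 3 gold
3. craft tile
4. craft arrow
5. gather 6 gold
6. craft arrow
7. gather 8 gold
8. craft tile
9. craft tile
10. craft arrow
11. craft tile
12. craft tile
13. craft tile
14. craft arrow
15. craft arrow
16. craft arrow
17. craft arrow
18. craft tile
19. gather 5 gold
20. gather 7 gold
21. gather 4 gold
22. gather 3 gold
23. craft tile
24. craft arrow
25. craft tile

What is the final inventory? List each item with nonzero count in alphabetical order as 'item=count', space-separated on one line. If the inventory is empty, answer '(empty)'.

Answer: arrow=8 gold=26 tile=20

Derivation:
After 1 (gather 8 gold): gold=8
After 2 (gather 3 gold): gold=11
After 3 (craft tile): gold=9 tile=4
After 4 (craft arrow): arrow=1 gold=9 tile=2
After 5 (gather 6 gold): arrow=1 gold=15 tile=2
After 6 (craft arrow): arrow=2 gold=15
After 7 (gather 8 gold): arrow=2 gold=23
After 8 (craft tile): arrow=2 gold=21 tile=4
After 9 (craft tile): arrow=2 gold=19 tile=8
After 10 (craft arrow): arrow=3 gold=19 tile=6
After 11 (craft tile): arrow=3 gold=17 tile=10
After 12 (craft tile): arrow=3 gold=15 tile=14
After 13 (craft tile): arrow=3 gold=13 tile=18
After 14 (craft arrow): arrow=4 gold=13 tile=16
After 15 (craft arrow): arrow=5 gold=13 tile=14
After 16 (craft arrow): arrow=6 gold=13 tile=12
After 17 (craft arrow): arrow=7 gold=13 tile=10
After 18 (craft tile): arrow=7 gold=11 tile=14
After 19 (gather 5 gold): arrow=7 gold=16 tile=14
After 20 (gather 7 gold): arrow=7 gold=23 tile=14
After 21 (gather 4 gold): arrow=7 gold=27 tile=14
After 22 (gather 3 gold): arrow=7 gold=30 tile=14
After 23 (craft tile): arrow=7 gold=28 tile=18
After 24 (craft arrow): arrow=8 gold=28 tile=16
After 25 (craft tile): arrow=8 gold=26 tile=20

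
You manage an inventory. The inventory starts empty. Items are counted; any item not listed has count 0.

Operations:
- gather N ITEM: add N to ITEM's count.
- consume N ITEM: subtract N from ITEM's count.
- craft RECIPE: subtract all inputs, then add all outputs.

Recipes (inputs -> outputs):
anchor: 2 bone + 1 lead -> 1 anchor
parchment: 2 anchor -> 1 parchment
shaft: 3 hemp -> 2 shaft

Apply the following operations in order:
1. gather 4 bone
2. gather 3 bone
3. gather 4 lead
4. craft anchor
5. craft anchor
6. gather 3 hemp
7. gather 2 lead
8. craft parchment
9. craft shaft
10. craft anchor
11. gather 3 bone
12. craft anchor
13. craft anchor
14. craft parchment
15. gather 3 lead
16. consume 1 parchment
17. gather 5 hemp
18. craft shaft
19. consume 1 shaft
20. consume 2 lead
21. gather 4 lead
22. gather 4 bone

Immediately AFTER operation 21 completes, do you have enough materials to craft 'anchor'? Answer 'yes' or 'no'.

After 1 (gather 4 bone): bone=4
After 2 (gather 3 bone): bone=7
After 3 (gather 4 lead): bone=7 lead=4
After 4 (craft anchor): anchor=1 bone=5 lead=3
After 5 (craft anchor): anchor=2 bone=3 lead=2
After 6 (gather 3 hemp): anchor=2 bone=3 hemp=3 lead=2
After 7 (gather 2 lead): anchor=2 bone=3 hemp=3 lead=4
After 8 (craft parchment): bone=3 hemp=3 lead=4 parchment=1
After 9 (craft shaft): bone=3 lead=4 parchment=1 shaft=2
After 10 (craft anchor): anchor=1 bone=1 lead=3 parchment=1 shaft=2
After 11 (gather 3 bone): anchor=1 bone=4 lead=3 parchment=1 shaft=2
After 12 (craft anchor): anchor=2 bone=2 lead=2 parchment=1 shaft=2
After 13 (craft anchor): anchor=3 lead=1 parchment=1 shaft=2
After 14 (craft parchment): anchor=1 lead=1 parchment=2 shaft=2
After 15 (gather 3 lead): anchor=1 lead=4 parchment=2 shaft=2
After 16 (consume 1 parchment): anchor=1 lead=4 parchment=1 shaft=2
After 17 (gather 5 hemp): anchor=1 hemp=5 lead=4 parchment=1 shaft=2
After 18 (craft shaft): anchor=1 hemp=2 lead=4 parchment=1 shaft=4
After 19 (consume 1 shaft): anchor=1 hemp=2 lead=4 parchment=1 shaft=3
After 20 (consume 2 lead): anchor=1 hemp=2 lead=2 parchment=1 shaft=3
After 21 (gather 4 lead): anchor=1 hemp=2 lead=6 parchment=1 shaft=3

Answer: no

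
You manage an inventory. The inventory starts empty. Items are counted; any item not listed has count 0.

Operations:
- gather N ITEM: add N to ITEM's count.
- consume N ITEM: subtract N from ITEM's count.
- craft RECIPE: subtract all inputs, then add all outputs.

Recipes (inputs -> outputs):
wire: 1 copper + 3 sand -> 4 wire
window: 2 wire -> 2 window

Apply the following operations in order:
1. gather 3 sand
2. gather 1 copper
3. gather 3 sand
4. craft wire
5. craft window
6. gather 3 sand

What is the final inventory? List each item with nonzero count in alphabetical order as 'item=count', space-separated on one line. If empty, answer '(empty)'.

After 1 (gather 3 sand): sand=3
After 2 (gather 1 copper): copper=1 sand=3
After 3 (gather 3 sand): copper=1 sand=6
After 4 (craft wire): sand=3 wire=4
After 5 (craft window): sand=3 window=2 wire=2
After 6 (gather 3 sand): sand=6 window=2 wire=2

Answer: sand=6 window=2 wire=2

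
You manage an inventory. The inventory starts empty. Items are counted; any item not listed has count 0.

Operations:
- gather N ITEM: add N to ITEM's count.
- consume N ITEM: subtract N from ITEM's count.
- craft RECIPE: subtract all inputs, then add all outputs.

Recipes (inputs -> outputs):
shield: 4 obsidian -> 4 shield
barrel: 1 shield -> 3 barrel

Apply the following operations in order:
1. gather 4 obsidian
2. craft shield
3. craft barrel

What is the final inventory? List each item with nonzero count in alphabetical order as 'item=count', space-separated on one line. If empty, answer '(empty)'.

After 1 (gather 4 obsidian): obsidian=4
After 2 (craft shield): shield=4
After 3 (craft barrel): barrel=3 shield=3

Answer: barrel=3 shield=3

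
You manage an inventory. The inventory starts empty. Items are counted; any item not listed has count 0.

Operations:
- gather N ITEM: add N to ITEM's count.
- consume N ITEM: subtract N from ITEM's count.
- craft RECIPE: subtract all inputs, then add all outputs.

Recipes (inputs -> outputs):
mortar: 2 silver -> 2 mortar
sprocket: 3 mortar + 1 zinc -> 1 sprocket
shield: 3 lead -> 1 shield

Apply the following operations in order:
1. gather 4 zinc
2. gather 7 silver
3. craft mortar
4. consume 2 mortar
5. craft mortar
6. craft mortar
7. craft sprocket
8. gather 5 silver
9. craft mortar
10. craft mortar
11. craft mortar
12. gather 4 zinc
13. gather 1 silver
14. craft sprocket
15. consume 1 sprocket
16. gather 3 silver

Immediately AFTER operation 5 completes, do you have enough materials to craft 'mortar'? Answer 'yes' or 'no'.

Answer: yes

Derivation:
After 1 (gather 4 zinc): zinc=4
After 2 (gather 7 silver): silver=7 zinc=4
After 3 (craft mortar): mortar=2 silver=5 zinc=4
After 4 (consume 2 mortar): silver=5 zinc=4
After 5 (craft mortar): mortar=2 silver=3 zinc=4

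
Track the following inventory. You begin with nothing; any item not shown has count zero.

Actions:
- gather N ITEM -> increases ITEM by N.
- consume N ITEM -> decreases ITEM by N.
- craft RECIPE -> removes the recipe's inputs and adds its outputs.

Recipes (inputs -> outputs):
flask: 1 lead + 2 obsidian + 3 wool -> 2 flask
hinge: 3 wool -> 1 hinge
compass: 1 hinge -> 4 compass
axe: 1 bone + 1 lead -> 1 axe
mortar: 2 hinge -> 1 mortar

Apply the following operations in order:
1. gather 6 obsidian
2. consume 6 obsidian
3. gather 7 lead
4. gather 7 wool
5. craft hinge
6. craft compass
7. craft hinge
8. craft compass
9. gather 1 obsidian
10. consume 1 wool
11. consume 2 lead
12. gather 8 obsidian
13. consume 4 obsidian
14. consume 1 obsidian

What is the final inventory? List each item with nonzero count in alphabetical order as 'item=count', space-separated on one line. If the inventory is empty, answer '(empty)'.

After 1 (gather 6 obsidian): obsidian=6
After 2 (consume 6 obsidian): (empty)
After 3 (gather 7 lead): lead=7
After 4 (gather 7 wool): lead=7 wool=7
After 5 (craft hinge): hinge=1 lead=7 wool=4
After 6 (craft compass): compass=4 lead=7 wool=4
After 7 (craft hinge): compass=4 hinge=1 lead=7 wool=1
After 8 (craft compass): compass=8 lead=7 wool=1
After 9 (gather 1 obsidian): compass=8 lead=7 obsidian=1 wool=1
After 10 (consume 1 wool): compass=8 lead=7 obsidian=1
After 11 (consume 2 lead): compass=8 lead=5 obsidian=1
After 12 (gather 8 obsidian): compass=8 lead=5 obsidian=9
After 13 (consume 4 obsidian): compass=8 lead=5 obsidian=5
After 14 (consume 1 obsidian): compass=8 lead=5 obsidian=4

Answer: compass=8 lead=5 obsidian=4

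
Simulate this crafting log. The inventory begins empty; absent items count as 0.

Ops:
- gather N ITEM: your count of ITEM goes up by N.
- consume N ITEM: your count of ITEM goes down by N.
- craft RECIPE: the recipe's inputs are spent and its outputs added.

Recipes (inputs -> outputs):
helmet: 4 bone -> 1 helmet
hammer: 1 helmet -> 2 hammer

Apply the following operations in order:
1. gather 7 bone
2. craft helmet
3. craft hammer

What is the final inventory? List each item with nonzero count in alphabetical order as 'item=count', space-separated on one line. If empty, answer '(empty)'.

After 1 (gather 7 bone): bone=7
After 2 (craft helmet): bone=3 helmet=1
After 3 (craft hammer): bone=3 hammer=2

Answer: bone=3 hammer=2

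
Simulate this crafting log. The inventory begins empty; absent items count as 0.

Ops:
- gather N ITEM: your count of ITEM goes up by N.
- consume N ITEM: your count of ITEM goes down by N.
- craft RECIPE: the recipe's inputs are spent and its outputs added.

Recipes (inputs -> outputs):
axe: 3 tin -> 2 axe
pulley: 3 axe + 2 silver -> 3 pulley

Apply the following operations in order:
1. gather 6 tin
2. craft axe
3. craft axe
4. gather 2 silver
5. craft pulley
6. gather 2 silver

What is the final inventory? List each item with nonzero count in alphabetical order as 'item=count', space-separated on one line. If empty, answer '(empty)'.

Answer: axe=1 pulley=3 silver=2

Derivation:
After 1 (gather 6 tin): tin=6
After 2 (craft axe): axe=2 tin=3
After 3 (craft axe): axe=4
After 4 (gather 2 silver): axe=4 silver=2
After 5 (craft pulley): axe=1 pulley=3
After 6 (gather 2 silver): axe=1 pulley=3 silver=2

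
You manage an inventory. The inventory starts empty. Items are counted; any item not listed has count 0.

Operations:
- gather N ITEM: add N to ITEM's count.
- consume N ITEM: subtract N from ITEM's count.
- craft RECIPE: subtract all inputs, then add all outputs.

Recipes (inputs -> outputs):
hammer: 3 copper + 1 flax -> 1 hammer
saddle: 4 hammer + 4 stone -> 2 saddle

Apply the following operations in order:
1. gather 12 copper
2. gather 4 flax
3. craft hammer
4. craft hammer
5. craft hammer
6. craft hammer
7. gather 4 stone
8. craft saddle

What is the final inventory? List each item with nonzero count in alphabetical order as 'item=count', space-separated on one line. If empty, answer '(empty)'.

After 1 (gather 12 copper): copper=12
After 2 (gather 4 flax): copper=12 flax=4
After 3 (craft hammer): copper=9 flax=3 hammer=1
After 4 (craft hammer): copper=6 flax=2 hammer=2
After 5 (craft hammer): copper=3 flax=1 hammer=3
After 6 (craft hammer): hammer=4
After 7 (gather 4 stone): hammer=4 stone=4
After 8 (craft saddle): saddle=2

Answer: saddle=2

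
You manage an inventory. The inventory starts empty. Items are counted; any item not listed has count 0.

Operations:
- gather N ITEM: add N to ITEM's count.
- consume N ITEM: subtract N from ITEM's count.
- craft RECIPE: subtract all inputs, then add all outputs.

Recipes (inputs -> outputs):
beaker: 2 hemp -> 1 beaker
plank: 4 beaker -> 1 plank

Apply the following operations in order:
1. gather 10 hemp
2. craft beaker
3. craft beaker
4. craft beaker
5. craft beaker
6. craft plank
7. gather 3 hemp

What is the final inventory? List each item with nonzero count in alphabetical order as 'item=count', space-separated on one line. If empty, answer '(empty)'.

Answer: hemp=5 plank=1

Derivation:
After 1 (gather 10 hemp): hemp=10
After 2 (craft beaker): beaker=1 hemp=8
After 3 (craft beaker): beaker=2 hemp=6
After 4 (craft beaker): beaker=3 hemp=4
After 5 (craft beaker): beaker=4 hemp=2
After 6 (craft plank): hemp=2 plank=1
After 7 (gather 3 hemp): hemp=5 plank=1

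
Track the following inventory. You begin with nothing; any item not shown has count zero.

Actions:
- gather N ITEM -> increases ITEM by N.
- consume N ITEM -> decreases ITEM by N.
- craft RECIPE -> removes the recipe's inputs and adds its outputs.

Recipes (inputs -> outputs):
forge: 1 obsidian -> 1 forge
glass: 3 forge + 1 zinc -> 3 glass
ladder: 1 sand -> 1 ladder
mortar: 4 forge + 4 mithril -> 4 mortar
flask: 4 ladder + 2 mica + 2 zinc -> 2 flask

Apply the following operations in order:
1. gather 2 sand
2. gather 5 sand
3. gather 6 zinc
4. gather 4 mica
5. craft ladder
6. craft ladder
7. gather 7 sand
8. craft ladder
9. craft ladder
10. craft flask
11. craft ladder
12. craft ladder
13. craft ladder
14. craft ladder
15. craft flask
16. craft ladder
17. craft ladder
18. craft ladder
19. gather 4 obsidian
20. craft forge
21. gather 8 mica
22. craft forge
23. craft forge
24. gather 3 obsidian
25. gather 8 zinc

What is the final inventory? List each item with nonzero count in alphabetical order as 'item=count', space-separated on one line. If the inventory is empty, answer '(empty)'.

Answer: flask=4 forge=3 ladder=3 mica=8 obsidian=4 sand=3 zinc=10

Derivation:
After 1 (gather 2 sand): sand=2
After 2 (gather 5 sand): sand=7
After 3 (gather 6 zinc): sand=7 zinc=6
After 4 (gather 4 mica): mica=4 sand=7 zinc=6
After 5 (craft ladder): ladder=1 mica=4 sand=6 zinc=6
After 6 (craft ladder): ladder=2 mica=4 sand=5 zinc=6
After 7 (gather 7 sand): ladder=2 mica=4 sand=12 zinc=6
After 8 (craft ladder): ladder=3 mica=4 sand=11 zinc=6
After 9 (craft ladder): ladder=4 mica=4 sand=10 zinc=6
After 10 (craft flask): flask=2 mica=2 sand=10 zinc=4
After 11 (craft ladder): flask=2 ladder=1 mica=2 sand=9 zinc=4
After 12 (craft ladder): flask=2 ladder=2 mica=2 sand=8 zinc=4
After 13 (craft ladder): flask=2 ladder=3 mica=2 sand=7 zinc=4
After 14 (craft ladder): flask=2 ladder=4 mica=2 sand=6 zinc=4
After 15 (craft flask): flask=4 sand=6 zinc=2
After 16 (craft ladder): flask=4 ladder=1 sand=5 zinc=2
After 17 (craft ladder): flask=4 ladder=2 sand=4 zinc=2
After 18 (craft ladder): flask=4 ladder=3 sand=3 zinc=2
After 19 (gather 4 obsidian): flask=4 ladder=3 obsidian=4 sand=3 zinc=2
After 20 (craft forge): flask=4 forge=1 ladder=3 obsidian=3 sand=3 zinc=2
After 21 (gather 8 mica): flask=4 forge=1 ladder=3 mica=8 obsidian=3 sand=3 zinc=2
After 22 (craft forge): flask=4 forge=2 ladder=3 mica=8 obsidian=2 sand=3 zinc=2
After 23 (craft forge): flask=4 forge=3 ladder=3 mica=8 obsidian=1 sand=3 zinc=2
After 24 (gather 3 obsidian): flask=4 forge=3 ladder=3 mica=8 obsidian=4 sand=3 zinc=2
After 25 (gather 8 zinc): flask=4 forge=3 ladder=3 mica=8 obsidian=4 sand=3 zinc=10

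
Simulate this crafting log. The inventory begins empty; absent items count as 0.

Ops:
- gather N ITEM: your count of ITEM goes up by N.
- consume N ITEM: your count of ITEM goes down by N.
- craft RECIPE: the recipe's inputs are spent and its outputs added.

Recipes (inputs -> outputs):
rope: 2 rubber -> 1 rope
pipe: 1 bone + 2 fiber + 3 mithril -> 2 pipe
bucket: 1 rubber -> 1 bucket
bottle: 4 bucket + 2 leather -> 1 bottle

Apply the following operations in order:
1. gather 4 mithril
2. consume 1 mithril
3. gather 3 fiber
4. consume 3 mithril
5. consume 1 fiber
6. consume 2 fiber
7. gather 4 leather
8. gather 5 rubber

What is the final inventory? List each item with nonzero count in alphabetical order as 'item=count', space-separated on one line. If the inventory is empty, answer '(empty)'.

Answer: leather=4 rubber=5

Derivation:
After 1 (gather 4 mithril): mithril=4
After 2 (consume 1 mithril): mithril=3
After 3 (gather 3 fiber): fiber=3 mithril=3
After 4 (consume 3 mithril): fiber=3
After 5 (consume 1 fiber): fiber=2
After 6 (consume 2 fiber): (empty)
After 7 (gather 4 leather): leather=4
After 8 (gather 5 rubber): leather=4 rubber=5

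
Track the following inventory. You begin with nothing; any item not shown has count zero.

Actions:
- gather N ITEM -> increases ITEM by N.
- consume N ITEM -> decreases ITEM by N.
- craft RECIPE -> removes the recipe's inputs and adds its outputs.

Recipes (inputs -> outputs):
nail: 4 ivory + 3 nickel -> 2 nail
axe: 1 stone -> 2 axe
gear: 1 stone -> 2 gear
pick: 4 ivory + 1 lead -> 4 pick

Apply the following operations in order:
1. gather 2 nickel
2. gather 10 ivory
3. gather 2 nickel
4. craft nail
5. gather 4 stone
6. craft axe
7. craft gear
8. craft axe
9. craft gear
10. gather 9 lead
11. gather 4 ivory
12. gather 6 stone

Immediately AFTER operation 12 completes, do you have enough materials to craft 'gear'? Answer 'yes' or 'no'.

After 1 (gather 2 nickel): nickel=2
After 2 (gather 10 ivory): ivory=10 nickel=2
After 3 (gather 2 nickel): ivory=10 nickel=4
After 4 (craft nail): ivory=6 nail=2 nickel=1
After 5 (gather 4 stone): ivory=6 nail=2 nickel=1 stone=4
After 6 (craft axe): axe=2 ivory=6 nail=2 nickel=1 stone=3
After 7 (craft gear): axe=2 gear=2 ivory=6 nail=2 nickel=1 stone=2
After 8 (craft axe): axe=4 gear=2 ivory=6 nail=2 nickel=1 stone=1
After 9 (craft gear): axe=4 gear=4 ivory=6 nail=2 nickel=1
After 10 (gather 9 lead): axe=4 gear=4 ivory=6 lead=9 nail=2 nickel=1
After 11 (gather 4 ivory): axe=4 gear=4 ivory=10 lead=9 nail=2 nickel=1
After 12 (gather 6 stone): axe=4 gear=4 ivory=10 lead=9 nail=2 nickel=1 stone=6

Answer: yes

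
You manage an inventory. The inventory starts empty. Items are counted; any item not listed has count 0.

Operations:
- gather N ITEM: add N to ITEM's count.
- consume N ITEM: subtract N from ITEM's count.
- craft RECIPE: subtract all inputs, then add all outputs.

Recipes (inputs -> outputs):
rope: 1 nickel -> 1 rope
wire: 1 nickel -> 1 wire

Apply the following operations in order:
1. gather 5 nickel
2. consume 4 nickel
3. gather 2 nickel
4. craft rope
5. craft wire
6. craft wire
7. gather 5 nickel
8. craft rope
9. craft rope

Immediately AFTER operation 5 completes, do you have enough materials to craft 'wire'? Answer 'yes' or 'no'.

After 1 (gather 5 nickel): nickel=5
After 2 (consume 4 nickel): nickel=1
After 3 (gather 2 nickel): nickel=3
After 4 (craft rope): nickel=2 rope=1
After 5 (craft wire): nickel=1 rope=1 wire=1

Answer: yes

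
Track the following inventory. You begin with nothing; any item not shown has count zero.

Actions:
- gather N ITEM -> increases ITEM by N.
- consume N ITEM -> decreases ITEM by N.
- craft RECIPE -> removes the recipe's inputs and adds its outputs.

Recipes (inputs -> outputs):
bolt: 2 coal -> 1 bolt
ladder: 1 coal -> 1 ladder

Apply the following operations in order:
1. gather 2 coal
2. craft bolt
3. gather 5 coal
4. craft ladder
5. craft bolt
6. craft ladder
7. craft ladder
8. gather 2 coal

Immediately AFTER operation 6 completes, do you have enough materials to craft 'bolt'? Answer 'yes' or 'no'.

Answer: no

Derivation:
After 1 (gather 2 coal): coal=2
After 2 (craft bolt): bolt=1
After 3 (gather 5 coal): bolt=1 coal=5
After 4 (craft ladder): bolt=1 coal=4 ladder=1
After 5 (craft bolt): bolt=2 coal=2 ladder=1
After 6 (craft ladder): bolt=2 coal=1 ladder=2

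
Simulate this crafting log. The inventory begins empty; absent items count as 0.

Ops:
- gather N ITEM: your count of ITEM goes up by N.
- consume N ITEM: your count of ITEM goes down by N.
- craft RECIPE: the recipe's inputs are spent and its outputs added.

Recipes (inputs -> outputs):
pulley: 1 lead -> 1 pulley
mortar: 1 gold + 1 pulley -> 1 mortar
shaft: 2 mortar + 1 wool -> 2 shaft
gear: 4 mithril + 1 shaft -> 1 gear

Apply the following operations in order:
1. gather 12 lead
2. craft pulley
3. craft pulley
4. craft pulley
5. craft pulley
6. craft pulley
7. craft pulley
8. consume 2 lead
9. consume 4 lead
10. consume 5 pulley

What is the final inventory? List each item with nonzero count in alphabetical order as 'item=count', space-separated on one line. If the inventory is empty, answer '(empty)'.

Answer: pulley=1

Derivation:
After 1 (gather 12 lead): lead=12
After 2 (craft pulley): lead=11 pulley=1
After 3 (craft pulley): lead=10 pulley=2
After 4 (craft pulley): lead=9 pulley=3
After 5 (craft pulley): lead=8 pulley=4
After 6 (craft pulley): lead=7 pulley=5
After 7 (craft pulley): lead=6 pulley=6
After 8 (consume 2 lead): lead=4 pulley=6
After 9 (consume 4 lead): pulley=6
After 10 (consume 5 pulley): pulley=1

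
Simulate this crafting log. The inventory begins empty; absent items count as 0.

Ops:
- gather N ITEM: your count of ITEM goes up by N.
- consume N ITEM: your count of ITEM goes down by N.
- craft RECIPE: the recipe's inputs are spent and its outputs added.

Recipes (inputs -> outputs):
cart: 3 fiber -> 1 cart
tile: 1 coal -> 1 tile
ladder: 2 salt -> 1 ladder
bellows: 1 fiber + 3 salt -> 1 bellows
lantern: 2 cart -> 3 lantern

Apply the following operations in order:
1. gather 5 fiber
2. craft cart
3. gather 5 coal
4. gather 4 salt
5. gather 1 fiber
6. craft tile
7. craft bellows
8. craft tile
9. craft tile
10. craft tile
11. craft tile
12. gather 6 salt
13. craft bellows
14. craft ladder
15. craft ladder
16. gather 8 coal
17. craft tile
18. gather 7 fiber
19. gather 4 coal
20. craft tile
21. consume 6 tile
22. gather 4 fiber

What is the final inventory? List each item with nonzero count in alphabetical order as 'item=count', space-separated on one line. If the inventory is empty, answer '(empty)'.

After 1 (gather 5 fiber): fiber=5
After 2 (craft cart): cart=1 fiber=2
After 3 (gather 5 coal): cart=1 coal=5 fiber=2
After 4 (gather 4 salt): cart=1 coal=5 fiber=2 salt=4
After 5 (gather 1 fiber): cart=1 coal=5 fiber=3 salt=4
After 6 (craft tile): cart=1 coal=4 fiber=3 salt=4 tile=1
After 7 (craft bellows): bellows=1 cart=1 coal=4 fiber=2 salt=1 tile=1
After 8 (craft tile): bellows=1 cart=1 coal=3 fiber=2 salt=1 tile=2
After 9 (craft tile): bellows=1 cart=1 coal=2 fiber=2 salt=1 tile=3
After 10 (craft tile): bellows=1 cart=1 coal=1 fiber=2 salt=1 tile=4
After 11 (craft tile): bellows=1 cart=1 fiber=2 salt=1 tile=5
After 12 (gather 6 salt): bellows=1 cart=1 fiber=2 salt=7 tile=5
After 13 (craft bellows): bellows=2 cart=1 fiber=1 salt=4 tile=5
After 14 (craft ladder): bellows=2 cart=1 fiber=1 ladder=1 salt=2 tile=5
After 15 (craft ladder): bellows=2 cart=1 fiber=1 ladder=2 tile=5
After 16 (gather 8 coal): bellows=2 cart=1 coal=8 fiber=1 ladder=2 tile=5
After 17 (craft tile): bellows=2 cart=1 coal=7 fiber=1 ladder=2 tile=6
After 18 (gather 7 fiber): bellows=2 cart=1 coal=7 fiber=8 ladder=2 tile=6
After 19 (gather 4 coal): bellows=2 cart=1 coal=11 fiber=8 ladder=2 tile=6
After 20 (craft tile): bellows=2 cart=1 coal=10 fiber=8 ladder=2 tile=7
After 21 (consume 6 tile): bellows=2 cart=1 coal=10 fiber=8 ladder=2 tile=1
After 22 (gather 4 fiber): bellows=2 cart=1 coal=10 fiber=12 ladder=2 tile=1

Answer: bellows=2 cart=1 coal=10 fiber=12 ladder=2 tile=1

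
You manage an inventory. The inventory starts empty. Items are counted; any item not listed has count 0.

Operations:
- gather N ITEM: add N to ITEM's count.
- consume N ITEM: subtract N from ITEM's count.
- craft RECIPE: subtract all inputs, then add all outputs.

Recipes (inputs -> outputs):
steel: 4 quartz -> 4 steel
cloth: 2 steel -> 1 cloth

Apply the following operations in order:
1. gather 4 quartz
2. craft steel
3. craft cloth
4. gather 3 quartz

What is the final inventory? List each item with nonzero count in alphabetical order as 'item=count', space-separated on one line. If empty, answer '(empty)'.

After 1 (gather 4 quartz): quartz=4
After 2 (craft steel): steel=4
After 3 (craft cloth): cloth=1 steel=2
After 4 (gather 3 quartz): cloth=1 quartz=3 steel=2

Answer: cloth=1 quartz=3 steel=2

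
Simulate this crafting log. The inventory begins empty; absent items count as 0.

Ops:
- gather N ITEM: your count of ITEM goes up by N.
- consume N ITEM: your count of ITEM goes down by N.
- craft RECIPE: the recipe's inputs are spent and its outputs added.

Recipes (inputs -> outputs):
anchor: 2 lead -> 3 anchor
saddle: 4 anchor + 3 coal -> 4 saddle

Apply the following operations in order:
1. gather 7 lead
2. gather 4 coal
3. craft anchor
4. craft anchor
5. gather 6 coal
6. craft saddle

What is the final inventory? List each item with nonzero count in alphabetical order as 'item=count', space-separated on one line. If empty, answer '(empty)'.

Answer: anchor=2 coal=7 lead=3 saddle=4

Derivation:
After 1 (gather 7 lead): lead=7
After 2 (gather 4 coal): coal=4 lead=7
After 3 (craft anchor): anchor=3 coal=4 lead=5
After 4 (craft anchor): anchor=6 coal=4 lead=3
After 5 (gather 6 coal): anchor=6 coal=10 lead=3
After 6 (craft saddle): anchor=2 coal=7 lead=3 saddle=4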